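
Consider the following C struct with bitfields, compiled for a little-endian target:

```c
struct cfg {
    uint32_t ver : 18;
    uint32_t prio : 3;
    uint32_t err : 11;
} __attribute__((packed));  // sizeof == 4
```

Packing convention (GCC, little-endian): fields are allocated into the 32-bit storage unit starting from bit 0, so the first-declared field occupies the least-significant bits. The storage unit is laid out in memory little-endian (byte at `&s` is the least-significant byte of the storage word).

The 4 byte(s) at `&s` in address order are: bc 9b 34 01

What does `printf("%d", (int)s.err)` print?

9

[0]=0xbc [1]=0x9b [2]=0x34 [3]=0x01 (little-endian) → word 0x01349bbc
ver [0+:18] = (word>>0) & 0x3ffff = 39868
prio [18+:3] = (word>>18) & 0x7 = 5
err [21+:11] = (word>>21) & 0x7ff = 9  ←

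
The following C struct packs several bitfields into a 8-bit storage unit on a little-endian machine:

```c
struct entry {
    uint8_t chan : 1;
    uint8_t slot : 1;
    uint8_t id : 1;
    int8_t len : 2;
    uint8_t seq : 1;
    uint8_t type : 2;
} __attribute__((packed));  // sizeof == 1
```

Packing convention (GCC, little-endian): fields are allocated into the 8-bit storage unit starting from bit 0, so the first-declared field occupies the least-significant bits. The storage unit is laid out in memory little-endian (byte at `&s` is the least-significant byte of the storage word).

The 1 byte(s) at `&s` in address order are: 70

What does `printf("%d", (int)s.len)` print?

[0]=0x70 (little-endian) → word 0x70
chan:1 @ bit 0 → (0x70>>0)&0x1 = 0x0
slot:1 @ bit 1 → (0x70>>1)&0x1 = 0x0
id:1 @ bit 2 → (0x70>>2)&0x1 = 0x0
len:2 @ bit 3 → (0x70>>3)&0x3 = 0x2  ←
seq:1 @ bit 5 → (0x70>>5)&0x1 = 0x1
type:2 @ bit 6 → (0x70>>6)&0x3 = 0x1
len signed 2b, MSB=1: 2 - 4 = -2

-2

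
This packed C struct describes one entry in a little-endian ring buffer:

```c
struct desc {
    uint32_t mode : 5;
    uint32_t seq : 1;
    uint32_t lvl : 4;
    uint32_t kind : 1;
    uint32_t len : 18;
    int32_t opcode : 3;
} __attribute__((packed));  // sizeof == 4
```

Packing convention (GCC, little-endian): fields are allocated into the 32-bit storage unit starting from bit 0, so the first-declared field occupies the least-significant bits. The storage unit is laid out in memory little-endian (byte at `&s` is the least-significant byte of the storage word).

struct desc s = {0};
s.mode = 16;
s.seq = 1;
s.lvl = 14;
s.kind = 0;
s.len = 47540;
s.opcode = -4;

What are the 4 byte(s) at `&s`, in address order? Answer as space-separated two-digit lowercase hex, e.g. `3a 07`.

b0 a3 cd 85

[0+:5] mode=16 & 0x1f = 0x10; word=0x00000010
[5+:1] seq=1 & 0x1 = 0x1; word=0x00000030
[6+:4] lvl=14 & 0xf = 0xe; word=0x000003b0
[10+:1] kind=0 & 0x1 = 0x0; word=0x000003b0
[11+:18] len=47540 & 0x3ffff = 0xb9b4; word=0x05cda3b0
[29+:3] opcode=-4 & 0x7 = 0x4; word=0x85cda3b0
word = 0x85cda3b0 → little-endian bytes:
  [0]=0xb0  [1]=0xa3  [2]=0xcd  [3]=0x85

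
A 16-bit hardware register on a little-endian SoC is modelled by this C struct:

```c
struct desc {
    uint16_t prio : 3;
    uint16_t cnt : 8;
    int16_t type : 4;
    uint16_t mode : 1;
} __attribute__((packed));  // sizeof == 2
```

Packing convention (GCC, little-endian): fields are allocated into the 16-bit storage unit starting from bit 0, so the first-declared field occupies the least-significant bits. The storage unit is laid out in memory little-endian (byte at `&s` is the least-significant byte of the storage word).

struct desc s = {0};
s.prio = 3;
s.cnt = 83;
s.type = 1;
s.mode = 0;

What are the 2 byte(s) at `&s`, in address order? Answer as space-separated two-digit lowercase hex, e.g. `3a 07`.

9b 0a

[0+:3] prio=3 & 0x7 = 0x3; word=0x0003
[3+:8] cnt=83 & 0xff = 0x53; word=0x029b
[11+:4] type=1 & 0xf = 0x1; word=0x0a9b
[15+:1] mode=0 & 0x1 = 0x0; word=0x0a9b
word = 0x0a9b → little-endian bytes:
  [0]=0x9b  [1]=0x0a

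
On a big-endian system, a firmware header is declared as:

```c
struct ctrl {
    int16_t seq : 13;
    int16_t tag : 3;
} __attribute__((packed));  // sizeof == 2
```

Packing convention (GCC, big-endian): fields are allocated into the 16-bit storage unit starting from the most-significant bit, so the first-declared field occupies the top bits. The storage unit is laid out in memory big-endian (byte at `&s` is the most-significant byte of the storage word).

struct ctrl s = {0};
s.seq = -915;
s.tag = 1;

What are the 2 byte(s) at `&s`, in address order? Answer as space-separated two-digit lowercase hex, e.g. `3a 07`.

e3 69

[3+:13] seq=-915 & 0x1fff = 0x1c6d; word=0xe368
[0+:3] tag=1 & 0x7 = 0x1; word=0xe369
word = 0xe369 → big-endian bytes:
  [0]=0xe3  [1]=0x69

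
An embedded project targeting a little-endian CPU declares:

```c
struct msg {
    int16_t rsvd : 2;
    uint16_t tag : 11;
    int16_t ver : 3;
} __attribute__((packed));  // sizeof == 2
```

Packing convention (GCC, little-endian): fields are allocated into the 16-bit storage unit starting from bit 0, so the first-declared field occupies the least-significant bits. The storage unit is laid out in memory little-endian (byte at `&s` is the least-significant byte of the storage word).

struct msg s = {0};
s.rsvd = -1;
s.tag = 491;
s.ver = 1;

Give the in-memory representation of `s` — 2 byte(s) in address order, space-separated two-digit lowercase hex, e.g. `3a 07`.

af 27

[0+:2] rsvd=-1 & 0x3 = 0x3; word=0x0003
[2+:11] tag=491 & 0x7ff = 0x1eb; word=0x07af
[13+:3] ver=1 & 0x7 = 0x1; word=0x27af
word = 0x27af → little-endian bytes:
  [0]=0xaf  [1]=0x27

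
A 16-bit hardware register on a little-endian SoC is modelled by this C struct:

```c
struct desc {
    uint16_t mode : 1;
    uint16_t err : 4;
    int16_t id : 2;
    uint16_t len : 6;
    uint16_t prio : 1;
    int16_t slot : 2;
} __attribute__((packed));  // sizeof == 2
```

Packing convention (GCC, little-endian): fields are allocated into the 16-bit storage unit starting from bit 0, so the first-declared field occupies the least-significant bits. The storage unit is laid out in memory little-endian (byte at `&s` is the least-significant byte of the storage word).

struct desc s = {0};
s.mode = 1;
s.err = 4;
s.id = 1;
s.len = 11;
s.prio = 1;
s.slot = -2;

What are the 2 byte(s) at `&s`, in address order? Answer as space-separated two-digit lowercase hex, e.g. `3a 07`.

[0+:1] mode=1 & 0x1 = 0x1; word=0x0001
[1+:4] err=4 & 0xf = 0x4; word=0x0009
[5+:2] id=1 & 0x3 = 0x1; word=0x0029
[7+:6] len=11 & 0x3f = 0xb; word=0x05a9
[13+:1] prio=1 & 0x1 = 0x1; word=0x25a9
[14+:2] slot=-2 & 0x3 = 0x2; word=0xa5a9
word = 0xa5a9 → little-endian bytes:
  [0]=0xa9  [1]=0xa5

a9 a5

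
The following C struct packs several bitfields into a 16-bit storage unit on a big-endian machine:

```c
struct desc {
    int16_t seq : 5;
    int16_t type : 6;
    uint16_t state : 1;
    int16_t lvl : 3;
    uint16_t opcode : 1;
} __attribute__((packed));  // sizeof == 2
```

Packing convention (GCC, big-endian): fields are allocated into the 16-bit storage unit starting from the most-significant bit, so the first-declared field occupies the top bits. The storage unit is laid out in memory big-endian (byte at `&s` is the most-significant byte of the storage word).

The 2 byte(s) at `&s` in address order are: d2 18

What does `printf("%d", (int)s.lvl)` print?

-4

[0]=0xd2 [1]=0x18 (big-endian) → word 0xd218
seq:5 @ bit 11 → (0xd218>>11)&0x1f = 0x1a
type:6 @ bit 5 → (0xd218>>5)&0x3f = 0x10
state:1 @ bit 4 → (0xd218>>4)&0x1 = 0x1
lvl:3 @ bit 1 → (0xd218>>1)&0x7 = 0x4  ←
opcode:1 @ bit 0 → (0xd218>>0)&0x1 = 0x0
lvl signed 3b, MSB=1: 4 - 8 = -4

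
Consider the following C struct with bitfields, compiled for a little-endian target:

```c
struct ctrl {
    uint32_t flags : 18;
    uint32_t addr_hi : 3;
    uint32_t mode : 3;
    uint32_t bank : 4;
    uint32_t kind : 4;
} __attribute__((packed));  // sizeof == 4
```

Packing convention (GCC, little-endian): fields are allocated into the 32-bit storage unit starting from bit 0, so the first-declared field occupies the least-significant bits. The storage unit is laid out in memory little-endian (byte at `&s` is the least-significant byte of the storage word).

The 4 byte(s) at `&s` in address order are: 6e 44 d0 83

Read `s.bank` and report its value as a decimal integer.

3

[0]=0x6e [1]=0x44 [2]=0xd0 [3]=0x83 (little-endian) → word 0x83d0446e
flags:18 @ bit 0 → (0x83d0446e>>0)&0x3ffff = 0x446e
addr_hi:3 @ bit 18 → (0x83d0446e>>18)&0x7 = 0x4
mode:3 @ bit 21 → (0x83d0446e>>21)&0x7 = 0x6
bank:4 @ bit 24 → (0x83d0446e>>24)&0xf = 0x3  ←
kind:4 @ bit 28 → (0x83d0446e>>28)&0xf = 0x8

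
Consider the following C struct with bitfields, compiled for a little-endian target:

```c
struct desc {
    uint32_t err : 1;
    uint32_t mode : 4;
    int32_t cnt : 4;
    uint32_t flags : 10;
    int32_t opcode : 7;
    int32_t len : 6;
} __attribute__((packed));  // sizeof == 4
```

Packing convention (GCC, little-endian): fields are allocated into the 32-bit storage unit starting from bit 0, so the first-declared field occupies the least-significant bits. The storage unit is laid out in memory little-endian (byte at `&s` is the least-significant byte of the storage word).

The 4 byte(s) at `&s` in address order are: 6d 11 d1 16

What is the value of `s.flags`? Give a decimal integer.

[0]=0x6d [1]=0x11 [2]=0xd1 [3]=0x16 (little-endian) → word 0x16d1116d
err [0+:1] = (word>>0) & 0x1 = 1
mode [1+:4] = (word>>1) & 0xf = 6
cnt [5+:4] = (word>>5) & 0xf = 11
flags [9+:10] = (word>>9) & 0x3ff = 136  ←
opcode [19+:7] = (word>>19) & 0x7f = 90
len [26+:6] = (word>>26) & 0x3f = 5

136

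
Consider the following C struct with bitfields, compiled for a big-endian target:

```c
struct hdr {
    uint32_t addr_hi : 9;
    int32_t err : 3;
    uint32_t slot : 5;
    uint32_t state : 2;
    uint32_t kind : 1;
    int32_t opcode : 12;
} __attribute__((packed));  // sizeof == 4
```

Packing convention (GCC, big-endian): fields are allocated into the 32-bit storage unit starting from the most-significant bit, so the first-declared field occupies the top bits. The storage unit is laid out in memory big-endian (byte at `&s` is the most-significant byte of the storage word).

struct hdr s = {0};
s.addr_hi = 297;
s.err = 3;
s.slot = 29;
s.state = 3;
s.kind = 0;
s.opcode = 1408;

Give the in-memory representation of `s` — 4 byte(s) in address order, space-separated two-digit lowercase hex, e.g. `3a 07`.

addr_hi (9b) val=297 bits=0x129 at bit 23: 0x94800000
err (3b) val=3 bits=0x3 at bit 20: 0x94b00000
slot (5b) val=29 bits=0x1d at bit 15: 0x94be8000
state (2b) val=3 bits=0x3 at bit 13: 0x94bee000
kind (1b) val=0 bits=0x0 at bit 12: 0x94bee000
opcode (12b) val=1408 bits=0x580 at bit 0: 0x94bee580
word = 0x94bee580 → big-endian bytes:
  [0]=0x94  [1]=0xbe  [2]=0xe5  [3]=0x80

94 be e5 80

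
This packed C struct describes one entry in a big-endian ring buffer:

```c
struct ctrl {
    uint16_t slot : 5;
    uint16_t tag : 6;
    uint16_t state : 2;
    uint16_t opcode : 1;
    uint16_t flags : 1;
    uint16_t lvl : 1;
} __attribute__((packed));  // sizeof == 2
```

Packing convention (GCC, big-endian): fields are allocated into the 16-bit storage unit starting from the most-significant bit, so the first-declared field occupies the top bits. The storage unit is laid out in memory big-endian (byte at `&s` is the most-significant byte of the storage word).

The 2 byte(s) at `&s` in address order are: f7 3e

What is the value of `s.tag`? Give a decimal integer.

[0]=0xf7 [1]=0x3e (big-endian) → word 0xf73e
slot:5 @ bit 11 → (0xf73e>>11)&0x1f = 0x1e
tag:6 @ bit 5 → (0xf73e>>5)&0x3f = 0x39  ←
state:2 @ bit 3 → (0xf73e>>3)&0x3 = 0x3
opcode:1 @ bit 2 → (0xf73e>>2)&0x1 = 0x1
flags:1 @ bit 1 → (0xf73e>>1)&0x1 = 0x1
lvl:1 @ bit 0 → (0xf73e>>0)&0x1 = 0x0

57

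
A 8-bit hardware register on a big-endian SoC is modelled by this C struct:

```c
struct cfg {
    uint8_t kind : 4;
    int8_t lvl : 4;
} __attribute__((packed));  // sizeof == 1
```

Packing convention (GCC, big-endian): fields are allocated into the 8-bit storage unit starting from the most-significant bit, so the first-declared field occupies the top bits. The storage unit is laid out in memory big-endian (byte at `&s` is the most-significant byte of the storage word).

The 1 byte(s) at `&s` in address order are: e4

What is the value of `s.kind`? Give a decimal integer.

[0]=0xe4 (big-endian) → word 0xe4
kind [4+:4] = (word>>4) & 0xf = 14  ←
lvl [0+:4] = (word>>0) & 0xf = 4

14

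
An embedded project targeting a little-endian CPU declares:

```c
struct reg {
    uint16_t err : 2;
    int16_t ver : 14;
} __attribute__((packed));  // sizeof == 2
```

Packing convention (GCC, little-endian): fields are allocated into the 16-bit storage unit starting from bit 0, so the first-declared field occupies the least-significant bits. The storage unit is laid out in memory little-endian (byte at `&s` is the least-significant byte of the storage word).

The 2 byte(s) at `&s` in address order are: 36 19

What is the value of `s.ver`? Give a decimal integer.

[0]=0x36 [1]=0x19 (little-endian) → word 0x1936
err [0+:2] = (word>>0) & 0x3 = 2
ver [2+:14] = (word>>2) & 0x3fff = 1613  ←
ver signed 14b, MSB=0: value = 1613

1613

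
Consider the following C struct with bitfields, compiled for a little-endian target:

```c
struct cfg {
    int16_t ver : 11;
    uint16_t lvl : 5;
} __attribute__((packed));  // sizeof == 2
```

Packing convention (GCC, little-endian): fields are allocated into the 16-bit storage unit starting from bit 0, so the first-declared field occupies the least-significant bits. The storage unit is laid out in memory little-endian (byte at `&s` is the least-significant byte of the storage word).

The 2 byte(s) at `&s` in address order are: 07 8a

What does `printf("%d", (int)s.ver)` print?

519

[0]=0x07 [1]=0x8a (little-endian) → word 0x8a07
ver [0+:11] = (word>>0) & 0x7ff = 519  ←
lvl [11+:5] = (word>>11) & 0x1f = 17
ver signed 11b, MSB=0: value = 519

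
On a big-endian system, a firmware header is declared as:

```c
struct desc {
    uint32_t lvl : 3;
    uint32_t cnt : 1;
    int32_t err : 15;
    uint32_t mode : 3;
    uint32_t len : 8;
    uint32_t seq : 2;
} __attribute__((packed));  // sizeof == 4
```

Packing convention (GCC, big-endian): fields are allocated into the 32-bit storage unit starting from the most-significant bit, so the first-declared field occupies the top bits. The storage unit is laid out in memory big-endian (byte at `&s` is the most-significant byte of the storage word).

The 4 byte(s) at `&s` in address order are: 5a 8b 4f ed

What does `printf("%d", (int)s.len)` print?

[0]=0x5a [1]=0x8b [2]=0x4f [3]=0xed (big-endian) → word 0x5a8b4fed
lvl:3 @ bit 29 → (0x5a8b4fed>>29)&0x7 = 0x2
cnt:1 @ bit 28 → (0x5a8b4fed>>28)&0x1 = 0x1
err:15 @ bit 13 → (0x5a8b4fed>>13)&0x7fff = 0x545a
mode:3 @ bit 10 → (0x5a8b4fed>>10)&0x7 = 0x3
len:8 @ bit 2 → (0x5a8b4fed>>2)&0xff = 0xfb  ←
seq:2 @ bit 0 → (0x5a8b4fed>>0)&0x3 = 0x1

251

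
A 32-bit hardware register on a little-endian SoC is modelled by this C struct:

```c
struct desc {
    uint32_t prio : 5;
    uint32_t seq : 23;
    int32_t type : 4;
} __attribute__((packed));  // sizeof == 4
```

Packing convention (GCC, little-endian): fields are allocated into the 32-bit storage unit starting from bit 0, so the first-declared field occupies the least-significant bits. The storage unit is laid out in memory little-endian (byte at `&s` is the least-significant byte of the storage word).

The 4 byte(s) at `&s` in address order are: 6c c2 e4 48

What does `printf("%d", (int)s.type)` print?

[0]=0x6c [1]=0xc2 [2]=0xe4 [3]=0x48 (little-endian) → word 0x48e4c26c
prio [0+:5] = (word>>0) & 0x1f = 12
seq [5+:23] = (word>>5) & 0x7fffff = 4662803
type [28+:4] = (word>>28) & 0xf = 4  ←
type signed 4b, MSB=0: value = 4

4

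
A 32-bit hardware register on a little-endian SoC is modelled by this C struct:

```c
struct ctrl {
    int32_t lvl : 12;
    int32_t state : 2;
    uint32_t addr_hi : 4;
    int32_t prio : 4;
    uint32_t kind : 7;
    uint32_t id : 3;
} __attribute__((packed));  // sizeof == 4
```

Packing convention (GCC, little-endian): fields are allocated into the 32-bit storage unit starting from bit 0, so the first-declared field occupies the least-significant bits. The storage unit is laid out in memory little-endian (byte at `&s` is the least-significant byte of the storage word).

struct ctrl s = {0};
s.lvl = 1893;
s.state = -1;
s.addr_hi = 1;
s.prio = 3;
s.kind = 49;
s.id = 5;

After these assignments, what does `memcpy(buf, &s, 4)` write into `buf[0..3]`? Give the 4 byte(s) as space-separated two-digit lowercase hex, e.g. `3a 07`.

lvl (12b) val=1893 bits=0x765 at bit 0: 0x00000765
state (2b) val=-1 bits=0x3 at bit 12: 0x00003765
addr_hi (4b) val=1 bits=0x1 at bit 14: 0x00007765
prio (4b) val=3 bits=0x3 at bit 18: 0x000c7765
kind (7b) val=49 bits=0x31 at bit 22: 0x0c4c7765
id (3b) val=5 bits=0x5 at bit 29: 0xac4c7765
word = 0xac4c7765 → little-endian bytes:
  [0]=0x65  [1]=0x77  [2]=0x4c  [3]=0xac

65 77 4c ac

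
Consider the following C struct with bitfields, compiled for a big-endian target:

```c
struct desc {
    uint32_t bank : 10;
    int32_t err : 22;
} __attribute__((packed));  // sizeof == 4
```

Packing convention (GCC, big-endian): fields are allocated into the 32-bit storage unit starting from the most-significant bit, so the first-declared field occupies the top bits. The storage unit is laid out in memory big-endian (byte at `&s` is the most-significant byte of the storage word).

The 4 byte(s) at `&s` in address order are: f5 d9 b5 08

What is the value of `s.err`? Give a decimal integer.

1684744

[0]=0xf5 [1]=0xd9 [2]=0xb5 [3]=0x08 (big-endian) → word 0xf5d9b508
bank [22+:10] = (word>>22) & 0x3ff = 983
err [0+:22] = (word>>0) & 0x3fffff = 1684744  ←
err signed 22b, MSB=0: value = 1684744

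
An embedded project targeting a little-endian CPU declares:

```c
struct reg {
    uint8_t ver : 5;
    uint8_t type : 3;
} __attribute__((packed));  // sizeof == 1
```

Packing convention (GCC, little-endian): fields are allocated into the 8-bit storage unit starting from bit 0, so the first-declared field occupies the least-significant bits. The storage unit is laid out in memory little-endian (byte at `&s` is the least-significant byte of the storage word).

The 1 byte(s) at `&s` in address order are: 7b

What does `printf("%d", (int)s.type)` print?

3

[0]=0x7b (little-endian) → word 0x7b
ver [0+:5] = (word>>0) & 0x1f = 27
type [5+:3] = (word>>5) & 0x7 = 3  ←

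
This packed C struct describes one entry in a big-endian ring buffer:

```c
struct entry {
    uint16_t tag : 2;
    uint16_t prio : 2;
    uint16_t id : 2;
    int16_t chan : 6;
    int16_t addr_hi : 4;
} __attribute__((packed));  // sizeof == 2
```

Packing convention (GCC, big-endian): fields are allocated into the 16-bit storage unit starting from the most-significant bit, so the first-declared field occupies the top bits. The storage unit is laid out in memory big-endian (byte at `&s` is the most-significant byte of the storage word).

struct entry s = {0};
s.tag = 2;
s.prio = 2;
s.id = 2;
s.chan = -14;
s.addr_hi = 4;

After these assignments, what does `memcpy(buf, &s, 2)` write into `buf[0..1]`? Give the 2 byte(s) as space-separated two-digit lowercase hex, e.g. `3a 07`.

tag (2b) val=2 bits=0x2 at bit 14: 0x8000
prio (2b) val=2 bits=0x2 at bit 12: 0xa000
id (2b) val=2 bits=0x2 at bit 10: 0xa800
chan (6b) val=-14 bits=0x32 at bit 4: 0xab20
addr_hi (4b) val=4 bits=0x4 at bit 0: 0xab24
word = 0xab24 → big-endian bytes:
  [0]=0xab  [1]=0x24

ab 24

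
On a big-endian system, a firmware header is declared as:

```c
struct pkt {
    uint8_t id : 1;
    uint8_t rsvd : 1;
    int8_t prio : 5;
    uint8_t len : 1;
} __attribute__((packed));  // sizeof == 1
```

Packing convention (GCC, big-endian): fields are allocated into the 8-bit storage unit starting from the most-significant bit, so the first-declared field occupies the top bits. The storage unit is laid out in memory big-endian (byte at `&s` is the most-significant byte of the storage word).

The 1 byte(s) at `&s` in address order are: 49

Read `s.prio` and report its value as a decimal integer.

4

[0]=0x49 (big-endian) → word 0x49
id [7+:1] = (word>>7) & 0x1 = 0
rsvd [6+:1] = (word>>6) & 0x1 = 1
prio [1+:5] = (word>>1) & 0x1f = 4  ←
len [0+:1] = (word>>0) & 0x1 = 1
prio signed 5b, MSB=0: value = 4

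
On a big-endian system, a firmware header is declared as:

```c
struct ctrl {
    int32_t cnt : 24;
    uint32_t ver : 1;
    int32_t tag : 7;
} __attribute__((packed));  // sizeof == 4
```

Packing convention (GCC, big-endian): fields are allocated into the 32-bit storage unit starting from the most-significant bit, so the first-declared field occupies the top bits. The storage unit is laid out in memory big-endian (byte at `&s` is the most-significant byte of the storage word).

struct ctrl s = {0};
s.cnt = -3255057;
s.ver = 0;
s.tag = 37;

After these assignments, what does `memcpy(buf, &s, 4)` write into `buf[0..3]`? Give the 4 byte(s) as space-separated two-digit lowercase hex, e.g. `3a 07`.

ce 54 ef 25

cnt:24 = -3255057 → 0xce54ef << 8 → word 0xce54ef00
ver:1 = 0 → 0x0 << 7 → word 0xce54ef00
tag:7 = 37 → 0x25 << 0 → word 0xce54ef25
word = 0xce54ef25 → big-endian bytes:
  [0]=0xce  [1]=0x54  [2]=0xef  [3]=0x25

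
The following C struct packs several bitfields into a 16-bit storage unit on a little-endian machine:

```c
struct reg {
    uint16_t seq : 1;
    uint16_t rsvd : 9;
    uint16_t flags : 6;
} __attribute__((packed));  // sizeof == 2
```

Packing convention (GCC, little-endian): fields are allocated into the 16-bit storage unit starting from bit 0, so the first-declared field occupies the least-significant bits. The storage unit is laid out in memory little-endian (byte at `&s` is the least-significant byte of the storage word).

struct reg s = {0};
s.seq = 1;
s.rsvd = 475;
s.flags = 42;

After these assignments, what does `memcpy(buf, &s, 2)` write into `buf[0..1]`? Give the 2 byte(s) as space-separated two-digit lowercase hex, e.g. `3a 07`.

seq:1 = 1 → 0x1 << 0 → word 0x0001
rsvd:9 = 475 → 0x1db << 1 → word 0x03b7
flags:6 = 42 → 0x2a << 10 → word 0xabb7
word = 0xabb7 → little-endian bytes:
  [0]=0xb7  [1]=0xab

b7 ab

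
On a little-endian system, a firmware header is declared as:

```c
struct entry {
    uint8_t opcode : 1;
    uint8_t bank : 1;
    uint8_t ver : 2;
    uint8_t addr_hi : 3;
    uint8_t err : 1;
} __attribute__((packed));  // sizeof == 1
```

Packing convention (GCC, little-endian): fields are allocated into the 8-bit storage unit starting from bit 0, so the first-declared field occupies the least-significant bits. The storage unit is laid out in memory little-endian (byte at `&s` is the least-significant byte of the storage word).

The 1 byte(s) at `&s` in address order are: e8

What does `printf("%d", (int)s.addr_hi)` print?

[0]=0xe8 (little-endian) → word 0xe8
opcode:1 @ bit 0 → (0xe8>>0)&0x1 = 0x0
bank:1 @ bit 1 → (0xe8>>1)&0x1 = 0x0
ver:2 @ bit 2 → (0xe8>>2)&0x3 = 0x2
addr_hi:3 @ bit 4 → (0xe8>>4)&0x7 = 0x6  ←
err:1 @ bit 7 → (0xe8>>7)&0x1 = 0x1

6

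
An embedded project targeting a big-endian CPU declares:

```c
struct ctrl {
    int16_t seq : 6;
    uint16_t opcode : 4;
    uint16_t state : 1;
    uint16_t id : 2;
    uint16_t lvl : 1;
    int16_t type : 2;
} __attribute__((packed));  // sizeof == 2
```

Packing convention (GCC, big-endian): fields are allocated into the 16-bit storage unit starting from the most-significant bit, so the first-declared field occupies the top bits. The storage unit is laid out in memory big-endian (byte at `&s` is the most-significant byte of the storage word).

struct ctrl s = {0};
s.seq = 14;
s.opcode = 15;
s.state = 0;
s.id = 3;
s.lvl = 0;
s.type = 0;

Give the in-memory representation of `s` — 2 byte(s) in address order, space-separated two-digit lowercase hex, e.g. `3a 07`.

3b d8

seq:6 = 14 → 0xe << 10 → word 0x3800
opcode:4 = 15 → 0xf << 6 → word 0x3bc0
state:1 = 0 → 0x0 << 5 → word 0x3bc0
id:2 = 3 → 0x3 << 3 → word 0x3bd8
lvl:1 = 0 → 0x0 << 2 → word 0x3bd8
type:2 = 0 → 0x0 << 0 → word 0x3bd8
word = 0x3bd8 → big-endian bytes:
  [0]=0x3b  [1]=0xd8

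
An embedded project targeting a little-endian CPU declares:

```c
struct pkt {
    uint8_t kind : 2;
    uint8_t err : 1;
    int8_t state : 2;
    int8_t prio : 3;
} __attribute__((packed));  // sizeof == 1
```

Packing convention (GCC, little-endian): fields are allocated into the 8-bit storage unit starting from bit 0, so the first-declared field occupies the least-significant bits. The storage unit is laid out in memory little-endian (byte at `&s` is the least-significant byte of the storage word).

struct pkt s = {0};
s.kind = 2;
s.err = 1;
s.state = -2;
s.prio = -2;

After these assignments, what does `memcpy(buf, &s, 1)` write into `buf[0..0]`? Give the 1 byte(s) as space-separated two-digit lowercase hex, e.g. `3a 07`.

d6

kind:2 = 2 → 0x2 << 0 → word 0x02
err:1 = 1 → 0x1 << 2 → word 0x06
state:2 = -2 → 0x2 << 3 → word 0x16
prio:3 = -2 → 0x6 << 5 → word 0xd6
word = 0xd6 → little-endian bytes:
  [0]=0xd6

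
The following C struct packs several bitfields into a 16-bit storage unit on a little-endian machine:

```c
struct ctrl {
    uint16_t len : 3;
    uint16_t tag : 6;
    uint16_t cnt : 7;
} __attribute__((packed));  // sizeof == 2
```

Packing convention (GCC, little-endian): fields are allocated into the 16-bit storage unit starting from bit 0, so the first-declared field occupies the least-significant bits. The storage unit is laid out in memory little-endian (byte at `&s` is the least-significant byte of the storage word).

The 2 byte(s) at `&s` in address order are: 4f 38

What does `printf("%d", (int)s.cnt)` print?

28

[0]=0x4f [1]=0x38 (little-endian) → word 0x384f
len [0+:3] = (word>>0) & 0x7 = 7
tag [3+:6] = (word>>3) & 0x3f = 9
cnt [9+:7] = (word>>9) & 0x7f = 28  ←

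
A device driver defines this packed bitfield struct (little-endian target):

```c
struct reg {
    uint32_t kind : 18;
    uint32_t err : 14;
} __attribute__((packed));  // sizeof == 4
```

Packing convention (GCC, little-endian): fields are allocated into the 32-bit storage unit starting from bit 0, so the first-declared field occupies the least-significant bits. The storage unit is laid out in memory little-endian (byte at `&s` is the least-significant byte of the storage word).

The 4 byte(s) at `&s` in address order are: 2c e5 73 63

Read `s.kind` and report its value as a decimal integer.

[0]=0x2c [1]=0xe5 [2]=0x73 [3]=0x63 (little-endian) → word 0x6373e52c
kind:18 @ bit 0 → (0x6373e52c>>0)&0x3ffff = 0x3e52c  ←
err:14 @ bit 18 → (0x6373e52c>>18)&0x3fff = 0x18dc

255276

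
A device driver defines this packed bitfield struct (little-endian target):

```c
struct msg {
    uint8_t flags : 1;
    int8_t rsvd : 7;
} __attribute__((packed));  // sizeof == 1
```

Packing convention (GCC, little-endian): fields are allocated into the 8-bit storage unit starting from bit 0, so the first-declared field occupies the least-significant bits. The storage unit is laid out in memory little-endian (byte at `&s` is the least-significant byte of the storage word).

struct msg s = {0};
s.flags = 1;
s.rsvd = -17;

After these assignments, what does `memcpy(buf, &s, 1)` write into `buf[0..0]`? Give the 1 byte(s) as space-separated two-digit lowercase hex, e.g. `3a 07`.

[0+:1] flags=1 & 0x1 = 0x1; word=0x01
[1+:7] rsvd=-17 & 0x7f = 0x6f; word=0xdf
word = 0xdf → little-endian bytes:
  [0]=0xdf

df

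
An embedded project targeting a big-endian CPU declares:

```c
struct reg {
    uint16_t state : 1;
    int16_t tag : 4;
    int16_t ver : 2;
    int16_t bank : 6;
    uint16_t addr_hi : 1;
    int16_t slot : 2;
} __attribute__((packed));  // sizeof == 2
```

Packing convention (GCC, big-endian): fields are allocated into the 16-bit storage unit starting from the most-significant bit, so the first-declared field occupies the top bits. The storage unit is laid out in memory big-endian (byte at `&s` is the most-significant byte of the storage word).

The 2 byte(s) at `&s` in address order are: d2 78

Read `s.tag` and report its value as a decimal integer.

-6

[0]=0xd2 [1]=0x78 (big-endian) → word 0xd278
state [15+:1] = (word>>15) & 0x1 = 1
tag [11+:4] = (word>>11) & 0xf = 10  ←
ver [9+:2] = (word>>9) & 0x3 = 1
bank [3+:6] = (word>>3) & 0x3f = 15
addr_hi [2+:1] = (word>>2) & 0x1 = 0
slot [0+:2] = (word>>0) & 0x3 = 0
tag signed 4b, MSB=1: 10 - 16 = -6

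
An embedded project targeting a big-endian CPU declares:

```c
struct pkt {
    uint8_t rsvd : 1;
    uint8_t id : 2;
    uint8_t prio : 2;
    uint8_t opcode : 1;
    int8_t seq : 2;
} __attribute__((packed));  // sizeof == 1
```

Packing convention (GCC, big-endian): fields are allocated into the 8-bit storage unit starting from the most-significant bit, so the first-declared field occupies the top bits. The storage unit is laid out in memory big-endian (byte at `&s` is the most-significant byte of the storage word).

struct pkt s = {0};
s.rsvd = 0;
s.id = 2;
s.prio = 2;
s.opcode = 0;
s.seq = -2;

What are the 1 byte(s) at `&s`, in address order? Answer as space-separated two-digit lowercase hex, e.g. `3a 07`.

52

rsvd (1b) val=0 bits=0x0 at bit 7: 0x00
id (2b) val=2 bits=0x2 at bit 5: 0x40
prio (2b) val=2 bits=0x2 at bit 3: 0x50
opcode (1b) val=0 bits=0x0 at bit 2: 0x50
seq (2b) val=-2 bits=0x2 at bit 0: 0x52
word = 0x52 → big-endian bytes:
  [0]=0x52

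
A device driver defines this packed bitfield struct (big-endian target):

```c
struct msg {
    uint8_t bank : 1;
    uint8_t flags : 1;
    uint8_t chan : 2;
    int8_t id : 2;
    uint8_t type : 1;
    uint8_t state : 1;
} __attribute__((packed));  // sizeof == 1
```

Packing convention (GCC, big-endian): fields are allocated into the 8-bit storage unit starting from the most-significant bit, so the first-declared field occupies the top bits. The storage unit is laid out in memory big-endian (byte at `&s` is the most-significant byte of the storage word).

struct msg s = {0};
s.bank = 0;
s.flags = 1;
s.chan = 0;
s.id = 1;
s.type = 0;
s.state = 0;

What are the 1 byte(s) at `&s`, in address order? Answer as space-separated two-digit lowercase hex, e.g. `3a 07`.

44

[7+:1] bank=0 & 0x1 = 0x0; word=0x00
[6+:1] flags=1 & 0x1 = 0x1; word=0x40
[4+:2] chan=0 & 0x3 = 0x0; word=0x40
[2+:2] id=1 & 0x3 = 0x1; word=0x44
[1+:1] type=0 & 0x1 = 0x0; word=0x44
[0+:1] state=0 & 0x1 = 0x0; word=0x44
word = 0x44 → big-endian bytes:
  [0]=0x44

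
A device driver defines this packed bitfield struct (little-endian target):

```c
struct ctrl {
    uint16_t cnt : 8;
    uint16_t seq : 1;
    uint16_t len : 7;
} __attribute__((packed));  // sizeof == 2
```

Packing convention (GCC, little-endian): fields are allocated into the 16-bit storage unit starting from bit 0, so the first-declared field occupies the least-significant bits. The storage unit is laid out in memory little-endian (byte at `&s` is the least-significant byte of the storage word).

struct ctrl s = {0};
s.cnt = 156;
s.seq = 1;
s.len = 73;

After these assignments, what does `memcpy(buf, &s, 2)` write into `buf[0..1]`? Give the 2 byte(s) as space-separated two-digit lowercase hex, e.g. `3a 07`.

cnt:8 = 156 → 0x9c << 0 → word 0x009c
seq:1 = 1 → 0x1 << 8 → word 0x019c
len:7 = 73 → 0x49 << 9 → word 0x939c
word = 0x939c → little-endian bytes:
  [0]=0x9c  [1]=0x93

9c 93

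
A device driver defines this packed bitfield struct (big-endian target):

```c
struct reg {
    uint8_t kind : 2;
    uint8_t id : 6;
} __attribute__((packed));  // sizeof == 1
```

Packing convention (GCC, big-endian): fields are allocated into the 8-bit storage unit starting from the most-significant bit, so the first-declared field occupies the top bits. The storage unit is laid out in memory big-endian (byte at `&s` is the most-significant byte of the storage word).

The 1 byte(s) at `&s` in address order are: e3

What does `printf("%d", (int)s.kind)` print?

3

[0]=0xe3 (big-endian) → word 0xe3
kind [6+:2] = (word>>6) & 0x3 = 3  ←
id [0+:6] = (word>>0) & 0x3f = 35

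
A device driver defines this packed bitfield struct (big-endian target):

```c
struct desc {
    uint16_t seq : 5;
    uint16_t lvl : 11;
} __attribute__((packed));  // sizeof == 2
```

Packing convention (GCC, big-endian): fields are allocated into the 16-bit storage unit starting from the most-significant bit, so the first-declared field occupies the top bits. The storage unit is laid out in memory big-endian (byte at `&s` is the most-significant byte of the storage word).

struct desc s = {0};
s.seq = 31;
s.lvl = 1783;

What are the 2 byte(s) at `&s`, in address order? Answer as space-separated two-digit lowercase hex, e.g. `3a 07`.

[11+:5] seq=31 & 0x1f = 0x1f; word=0xf800
[0+:11] lvl=1783 & 0x7ff = 0x6f7; word=0xfef7
word = 0xfef7 → big-endian bytes:
  [0]=0xfe  [1]=0xf7

fe f7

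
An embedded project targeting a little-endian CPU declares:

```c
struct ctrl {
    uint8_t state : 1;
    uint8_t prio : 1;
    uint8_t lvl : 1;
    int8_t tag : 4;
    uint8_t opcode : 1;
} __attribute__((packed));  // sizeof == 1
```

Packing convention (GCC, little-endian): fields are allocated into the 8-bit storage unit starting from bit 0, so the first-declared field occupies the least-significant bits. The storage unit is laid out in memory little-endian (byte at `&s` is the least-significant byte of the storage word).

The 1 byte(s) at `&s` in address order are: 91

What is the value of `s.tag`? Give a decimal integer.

[0]=0x91 (little-endian) → word 0x91
state [0+:1] = (word>>0) & 0x1 = 1
prio [1+:1] = (word>>1) & 0x1 = 0
lvl [2+:1] = (word>>2) & 0x1 = 0
tag [3+:4] = (word>>3) & 0xf = 2  ←
opcode [7+:1] = (word>>7) & 0x1 = 1
tag signed 4b, MSB=0: value = 2

2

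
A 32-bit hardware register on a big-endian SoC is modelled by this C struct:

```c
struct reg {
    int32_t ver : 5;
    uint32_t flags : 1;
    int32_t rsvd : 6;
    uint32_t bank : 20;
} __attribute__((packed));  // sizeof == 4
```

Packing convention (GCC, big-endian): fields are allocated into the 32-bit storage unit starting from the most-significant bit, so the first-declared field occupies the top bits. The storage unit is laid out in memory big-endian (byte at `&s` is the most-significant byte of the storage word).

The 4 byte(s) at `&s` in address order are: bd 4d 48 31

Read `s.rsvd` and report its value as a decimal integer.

[0]=0xbd [1]=0x4d [2]=0x48 [3]=0x31 (big-endian) → word 0xbd4d4831
ver [27+:5] = (word>>27) & 0x1f = 23
flags [26+:1] = (word>>26) & 0x1 = 1
rsvd [20+:6] = (word>>20) & 0x3f = 20  ←
bank [0+:20] = (word>>0) & 0xfffff = 870449
rsvd signed 6b, MSB=0: value = 20

20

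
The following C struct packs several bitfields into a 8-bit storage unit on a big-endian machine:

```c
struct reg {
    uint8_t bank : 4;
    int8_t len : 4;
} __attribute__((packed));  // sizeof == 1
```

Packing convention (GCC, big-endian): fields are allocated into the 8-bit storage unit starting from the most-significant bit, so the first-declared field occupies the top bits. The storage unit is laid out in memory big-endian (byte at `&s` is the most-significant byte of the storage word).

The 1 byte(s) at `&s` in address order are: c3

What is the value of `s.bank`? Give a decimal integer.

12

[0]=0xc3 (big-endian) → word 0xc3
bank [4+:4] = (word>>4) & 0xf = 12  ←
len [0+:4] = (word>>0) & 0xf = 3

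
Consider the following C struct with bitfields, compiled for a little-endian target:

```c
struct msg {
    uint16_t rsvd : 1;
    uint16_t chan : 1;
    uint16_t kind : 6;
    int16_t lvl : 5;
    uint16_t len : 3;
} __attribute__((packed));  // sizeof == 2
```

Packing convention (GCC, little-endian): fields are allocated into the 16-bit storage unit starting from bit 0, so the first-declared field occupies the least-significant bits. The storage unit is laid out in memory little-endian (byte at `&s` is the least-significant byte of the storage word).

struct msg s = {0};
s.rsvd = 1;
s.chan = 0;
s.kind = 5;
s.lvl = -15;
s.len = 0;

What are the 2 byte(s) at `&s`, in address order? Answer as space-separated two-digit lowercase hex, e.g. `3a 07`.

15 11

[0+:1] rsvd=1 & 0x1 = 0x1; word=0x0001
[1+:1] chan=0 & 0x1 = 0x0; word=0x0001
[2+:6] kind=5 & 0x3f = 0x5; word=0x0015
[8+:5] lvl=-15 & 0x1f = 0x11; word=0x1115
[13+:3] len=0 & 0x7 = 0x0; word=0x1115
word = 0x1115 → little-endian bytes:
  [0]=0x15  [1]=0x11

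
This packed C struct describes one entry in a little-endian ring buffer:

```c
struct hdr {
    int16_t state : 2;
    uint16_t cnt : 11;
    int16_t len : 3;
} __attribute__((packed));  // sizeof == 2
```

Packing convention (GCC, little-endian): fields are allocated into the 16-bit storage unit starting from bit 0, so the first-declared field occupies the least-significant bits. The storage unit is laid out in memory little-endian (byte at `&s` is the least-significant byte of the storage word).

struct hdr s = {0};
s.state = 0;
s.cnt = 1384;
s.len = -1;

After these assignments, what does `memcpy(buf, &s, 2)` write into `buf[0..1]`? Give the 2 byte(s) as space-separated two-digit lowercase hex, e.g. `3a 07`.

[0+:2] state=0 & 0x3 = 0x0; word=0x0000
[2+:11] cnt=1384 & 0x7ff = 0x568; word=0x15a0
[13+:3] len=-1 & 0x7 = 0x7; word=0xf5a0
word = 0xf5a0 → little-endian bytes:
  [0]=0xa0  [1]=0xf5

a0 f5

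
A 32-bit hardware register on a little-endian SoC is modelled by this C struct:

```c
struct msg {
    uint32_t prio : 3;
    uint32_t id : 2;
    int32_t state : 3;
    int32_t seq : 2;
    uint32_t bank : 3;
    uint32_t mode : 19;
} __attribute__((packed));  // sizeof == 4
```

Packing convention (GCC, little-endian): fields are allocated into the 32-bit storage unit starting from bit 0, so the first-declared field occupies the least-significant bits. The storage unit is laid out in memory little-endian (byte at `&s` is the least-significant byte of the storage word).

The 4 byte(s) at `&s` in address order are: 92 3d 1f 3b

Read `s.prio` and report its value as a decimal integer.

2

[0]=0x92 [1]=0x3d [2]=0x1f [3]=0x3b (little-endian) → word 0x3b1f3d92
prio:3 @ bit 0 → (0x3b1f3d92>>0)&0x7 = 0x2  ←
id:2 @ bit 3 → (0x3b1f3d92>>3)&0x3 = 0x2
state:3 @ bit 5 → (0x3b1f3d92>>5)&0x7 = 0x4
seq:2 @ bit 8 → (0x3b1f3d92>>8)&0x3 = 0x1
bank:3 @ bit 10 → (0x3b1f3d92>>10)&0x7 = 0x7
mode:19 @ bit 13 → (0x3b1f3d92>>13)&0x7ffff = 0x1d8f9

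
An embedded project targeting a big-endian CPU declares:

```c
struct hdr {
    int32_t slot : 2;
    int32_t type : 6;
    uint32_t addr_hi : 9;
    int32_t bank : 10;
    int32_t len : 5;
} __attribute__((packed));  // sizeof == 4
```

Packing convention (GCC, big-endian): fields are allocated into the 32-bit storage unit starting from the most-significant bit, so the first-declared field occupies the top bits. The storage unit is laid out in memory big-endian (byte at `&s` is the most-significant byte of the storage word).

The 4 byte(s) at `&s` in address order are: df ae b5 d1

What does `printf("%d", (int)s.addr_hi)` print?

349

[0]=0xdf [1]=0xae [2]=0xb5 [3]=0xd1 (big-endian) → word 0xdfaeb5d1
slot [30+:2] = (word>>30) & 0x3 = 3
type [24+:6] = (word>>24) & 0x3f = 31
addr_hi [15+:9] = (word>>15) & 0x1ff = 349  ←
bank [5+:10] = (word>>5) & 0x3ff = 430
len [0+:5] = (word>>0) & 0x1f = 17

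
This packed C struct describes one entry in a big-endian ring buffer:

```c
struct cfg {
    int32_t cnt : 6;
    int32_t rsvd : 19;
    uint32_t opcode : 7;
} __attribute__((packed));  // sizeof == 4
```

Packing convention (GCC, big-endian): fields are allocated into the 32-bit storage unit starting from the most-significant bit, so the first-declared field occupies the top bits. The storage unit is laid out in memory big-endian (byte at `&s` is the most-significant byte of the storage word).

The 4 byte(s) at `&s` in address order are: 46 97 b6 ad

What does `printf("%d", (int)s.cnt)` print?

17

[0]=0x46 [1]=0x97 [2]=0xb6 [3]=0xad (big-endian) → word 0x4697b6ad
cnt [26+:6] = (word>>26) & 0x3f = 17  ←
rsvd [7+:19] = (word>>7) & 0x7ffff = 339821
opcode [0+:7] = (word>>0) & 0x7f = 45
cnt signed 6b, MSB=0: value = 17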